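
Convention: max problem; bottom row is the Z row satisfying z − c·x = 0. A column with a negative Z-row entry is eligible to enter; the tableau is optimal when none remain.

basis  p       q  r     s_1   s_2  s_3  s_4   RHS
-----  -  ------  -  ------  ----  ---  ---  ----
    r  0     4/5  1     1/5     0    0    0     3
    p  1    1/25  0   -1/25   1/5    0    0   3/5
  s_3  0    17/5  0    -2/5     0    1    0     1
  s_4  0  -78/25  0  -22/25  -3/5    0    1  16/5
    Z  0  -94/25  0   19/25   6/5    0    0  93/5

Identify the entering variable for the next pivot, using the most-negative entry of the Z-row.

q

Negative Z-row entries: q: -94/25.
The most negative is -94/25 in column q, so q enters.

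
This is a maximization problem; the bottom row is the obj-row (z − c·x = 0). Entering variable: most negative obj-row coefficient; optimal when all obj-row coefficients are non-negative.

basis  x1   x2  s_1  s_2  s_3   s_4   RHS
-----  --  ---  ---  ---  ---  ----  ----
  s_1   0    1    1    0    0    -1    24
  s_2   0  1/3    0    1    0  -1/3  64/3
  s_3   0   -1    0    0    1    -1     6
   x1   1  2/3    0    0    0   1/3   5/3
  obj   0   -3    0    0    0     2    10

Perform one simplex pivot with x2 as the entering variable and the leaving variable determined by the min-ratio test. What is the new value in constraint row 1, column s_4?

Ratio test on column x2 — row 1: 24/1 = 24; row 2: (64/3)/(1/3) = 64; row 3: entry -1 ≤ 0; row 4: (5/3)/(2/3) = 5/2. Minimum is 5/2 at row 4 (x1 leaves); pivot element 2/3.
Divide row 4 by 2/3; eliminate column x2 from the other rows.
Row 1 update in column s_4: -1 − 1·(1/2) = -3/2.

-3/2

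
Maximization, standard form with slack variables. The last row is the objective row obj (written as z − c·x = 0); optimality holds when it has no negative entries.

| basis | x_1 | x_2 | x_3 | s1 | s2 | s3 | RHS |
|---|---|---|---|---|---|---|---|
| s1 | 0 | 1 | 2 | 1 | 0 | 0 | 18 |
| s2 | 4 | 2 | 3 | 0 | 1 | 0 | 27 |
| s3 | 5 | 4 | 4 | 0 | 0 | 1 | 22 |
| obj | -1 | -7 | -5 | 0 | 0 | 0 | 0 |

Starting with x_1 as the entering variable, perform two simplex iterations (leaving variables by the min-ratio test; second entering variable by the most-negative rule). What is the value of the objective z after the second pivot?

77/2

Ratio test on column x_1 — row 1: entry 0 ≤ 0; row 2: 27/4 = 27/4; row 3: 22/5 = 22/5. Minimum is 22/5 at row 3 (s3 leaves); pivot element 5.
Pivot on row 3; the obj-row RHS becomes 0 − (-1)·(22/5) = 22/5.
Next entering variable (most negative obj-row entry -31/5): x_2.
Ratio test on column x_2 — row 1: 18/1 = 18; row 2: entry -6/5 ≤ 0; row 3: (22/5)/(4/5) = 11/2. Minimum is 11/2 at row 3 (x_1 leaves); pivot element 4/5.
After the second pivot the obj-row RHS is 22/5 − (-31/5)·(11/2) = 77/2.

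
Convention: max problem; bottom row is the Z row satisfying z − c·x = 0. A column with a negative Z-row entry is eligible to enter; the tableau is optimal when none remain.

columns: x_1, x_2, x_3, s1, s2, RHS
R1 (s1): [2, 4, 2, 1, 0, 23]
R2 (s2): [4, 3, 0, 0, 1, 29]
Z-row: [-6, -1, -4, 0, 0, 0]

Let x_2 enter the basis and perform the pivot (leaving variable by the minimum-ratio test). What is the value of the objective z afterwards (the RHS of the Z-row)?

23/4

Ratio test on column x_2 — row 1: 23/4 = 23/4; row 2: 29/3 = 29/3. Minimum is 23/4 at row 1 (s1 leaves); pivot element 4.
Pivot on row 1; the Z-row RHS becomes 0 − (-1)·(23/4) = 23/4.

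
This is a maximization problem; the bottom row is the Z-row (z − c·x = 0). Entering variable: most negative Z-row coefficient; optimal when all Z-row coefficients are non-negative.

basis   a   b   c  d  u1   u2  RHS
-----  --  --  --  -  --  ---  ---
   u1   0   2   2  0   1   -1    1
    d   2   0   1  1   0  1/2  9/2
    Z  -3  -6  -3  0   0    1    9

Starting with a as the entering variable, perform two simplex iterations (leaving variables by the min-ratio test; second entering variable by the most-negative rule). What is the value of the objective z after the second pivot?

75/4

Ratio test on column a — row 1: entry 0 ≤ 0; row 2: (9/2)/2 = 9/4. Minimum is 9/4 at row 2 (d leaves); pivot element 2.
Pivot on row 2; the Z-row RHS becomes 9 − (-3)·(9/4) = 63/4.
Next entering variable (most negative Z-row entry -6): b.
Ratio test on column b — row 1: 1/2 = 1/2; row 2: entry 0 ≤ 0. Minimum is 1/2 at row 1 (u1 leaves); pivot element 2.
After the second pivot the Z-row RHS is 63/4 − (-6)·(1/2) = 75/4.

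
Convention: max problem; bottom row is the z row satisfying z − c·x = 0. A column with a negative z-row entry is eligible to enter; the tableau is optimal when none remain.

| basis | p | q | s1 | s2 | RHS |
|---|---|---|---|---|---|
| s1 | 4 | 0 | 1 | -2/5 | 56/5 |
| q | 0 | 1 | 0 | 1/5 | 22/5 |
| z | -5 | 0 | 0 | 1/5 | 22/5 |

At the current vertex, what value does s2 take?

s2 is not in the basis, so in the current basic feasible solution s2 = 0.

0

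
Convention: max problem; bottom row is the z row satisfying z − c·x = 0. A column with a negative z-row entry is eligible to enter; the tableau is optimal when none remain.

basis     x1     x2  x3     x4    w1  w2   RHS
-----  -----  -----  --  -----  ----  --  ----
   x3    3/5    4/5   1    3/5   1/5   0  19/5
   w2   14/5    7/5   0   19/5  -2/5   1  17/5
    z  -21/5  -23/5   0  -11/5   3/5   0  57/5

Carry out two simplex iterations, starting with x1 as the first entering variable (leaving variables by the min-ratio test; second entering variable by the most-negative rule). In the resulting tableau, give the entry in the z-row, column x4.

Ratio test on column x1 — row 1: (19/5)/(3/5) = 19/3; row 2: (17/5)/(14/5) = 17/14. Minimum is 17/14 at row 2 (w2 leaves); pivot element 14/5.
Divide row 2 by 14/5; eliminate column x1 from the other rows.
Second iteration: most negative z-row entry is -5/2 in column x2, so x2 enters.
Ratio test on column x2 — row 1: (43/14)/(1/2) = 43/7; row 2: (17/14)/(1/2) = 17/7. Minimum is 17/7 at row 2 (x1 leaves); pivot element 1/2.
Divide row 2 by 1/2; eliminate column x2 from the other rows.
After both pivots, the entry at the z-row, column x4 is 72/7.

72/7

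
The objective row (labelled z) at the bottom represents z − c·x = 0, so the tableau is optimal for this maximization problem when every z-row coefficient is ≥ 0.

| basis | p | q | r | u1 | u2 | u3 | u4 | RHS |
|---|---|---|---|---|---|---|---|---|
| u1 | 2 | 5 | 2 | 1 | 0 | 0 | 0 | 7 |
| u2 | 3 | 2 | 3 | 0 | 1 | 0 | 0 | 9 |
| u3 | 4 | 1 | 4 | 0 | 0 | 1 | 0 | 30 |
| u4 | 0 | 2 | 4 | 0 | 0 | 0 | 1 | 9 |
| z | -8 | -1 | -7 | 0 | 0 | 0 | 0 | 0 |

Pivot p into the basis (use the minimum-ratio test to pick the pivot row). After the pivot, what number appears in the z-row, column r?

Ratio test on column p — row 1: 7/2 = 7/2; row 2: 9/3 = 3; row 3: 30/4 = 15/2; row 4: entry 0 ≤ 0. Minimum is 3 at row 2 (u2 leaves); pivot element 3.
Divide row 2 by 3; eliminate column p from the other rows.
z-row update in column r: -7 − (-8)·1 = 1.

1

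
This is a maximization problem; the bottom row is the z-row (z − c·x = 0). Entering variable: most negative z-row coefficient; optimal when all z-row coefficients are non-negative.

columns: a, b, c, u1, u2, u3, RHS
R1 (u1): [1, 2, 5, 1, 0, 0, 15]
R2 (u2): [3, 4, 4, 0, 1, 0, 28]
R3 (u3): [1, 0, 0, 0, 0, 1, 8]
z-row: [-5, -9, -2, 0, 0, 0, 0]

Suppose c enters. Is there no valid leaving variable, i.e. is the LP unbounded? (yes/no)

no

Column c has positive entries in row(s) 1, 2, so the ratio test bounds it — not unbounded.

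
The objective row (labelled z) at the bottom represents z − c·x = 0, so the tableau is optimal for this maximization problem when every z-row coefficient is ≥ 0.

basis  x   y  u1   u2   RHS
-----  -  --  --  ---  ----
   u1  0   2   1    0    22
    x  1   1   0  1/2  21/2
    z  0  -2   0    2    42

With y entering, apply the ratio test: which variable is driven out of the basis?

Column y entries and ratios — u1: 22/2 = 11; x: (21/2)/1 = 21/2.
Smallest ratio is 21/2 in the row of x, so x leaves.

x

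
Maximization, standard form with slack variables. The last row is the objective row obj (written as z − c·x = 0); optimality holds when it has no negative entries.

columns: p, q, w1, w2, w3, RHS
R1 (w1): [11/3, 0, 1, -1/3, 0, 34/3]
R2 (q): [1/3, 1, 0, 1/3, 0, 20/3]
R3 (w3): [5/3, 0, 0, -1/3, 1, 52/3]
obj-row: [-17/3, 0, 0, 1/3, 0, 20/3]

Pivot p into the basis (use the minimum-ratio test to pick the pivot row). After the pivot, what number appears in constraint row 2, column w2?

4/11

Ratio test on column p — row 1: (34/3)/(11/3) = 34/11; row 2: (20/3)/(1/3) = 20; row 3: (52/3)/(5/3) = 52/5. Minimum is 34/11 at row 1 (w1 leaves); pivot element 11/3.
Divide row 1 by 11/3; eliminate column p from the other rows.
Row 2 update in column w2: 1/3 − (1/3)·(-1/11) = 4/11.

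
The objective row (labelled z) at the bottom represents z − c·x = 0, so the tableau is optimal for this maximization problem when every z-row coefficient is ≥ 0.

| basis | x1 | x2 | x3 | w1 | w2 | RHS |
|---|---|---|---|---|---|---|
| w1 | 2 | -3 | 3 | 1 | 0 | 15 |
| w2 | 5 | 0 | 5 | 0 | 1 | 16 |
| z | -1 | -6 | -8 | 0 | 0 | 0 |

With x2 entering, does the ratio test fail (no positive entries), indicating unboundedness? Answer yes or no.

Every constraint-row entry in column x2 is ≤ 0, so increasing x2 is unbounded.

yes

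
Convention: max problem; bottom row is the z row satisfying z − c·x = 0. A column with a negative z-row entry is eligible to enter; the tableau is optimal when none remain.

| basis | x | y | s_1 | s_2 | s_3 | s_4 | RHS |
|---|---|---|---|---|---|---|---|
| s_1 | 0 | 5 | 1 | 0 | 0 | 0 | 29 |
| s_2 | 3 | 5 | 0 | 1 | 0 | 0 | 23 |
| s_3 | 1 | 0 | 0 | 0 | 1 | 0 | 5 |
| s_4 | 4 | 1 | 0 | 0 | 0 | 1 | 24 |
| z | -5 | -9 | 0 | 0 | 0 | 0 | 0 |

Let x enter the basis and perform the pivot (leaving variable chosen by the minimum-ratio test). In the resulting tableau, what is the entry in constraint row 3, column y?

0

Ratio test on column x — row 1: entry 0 ≤ 0; row 2: 23/3 = 23/3; row 3: 5/1 = 5; row 4: 24/4 = 6. Minimum is 5 at row 3 (s_3 leaves); pivot element 1.
Divide row 3 by 1; eliminate column x from the other rows.
In the new row 3, the y entry is the old entry divided by the pivot: 0/1 = 0.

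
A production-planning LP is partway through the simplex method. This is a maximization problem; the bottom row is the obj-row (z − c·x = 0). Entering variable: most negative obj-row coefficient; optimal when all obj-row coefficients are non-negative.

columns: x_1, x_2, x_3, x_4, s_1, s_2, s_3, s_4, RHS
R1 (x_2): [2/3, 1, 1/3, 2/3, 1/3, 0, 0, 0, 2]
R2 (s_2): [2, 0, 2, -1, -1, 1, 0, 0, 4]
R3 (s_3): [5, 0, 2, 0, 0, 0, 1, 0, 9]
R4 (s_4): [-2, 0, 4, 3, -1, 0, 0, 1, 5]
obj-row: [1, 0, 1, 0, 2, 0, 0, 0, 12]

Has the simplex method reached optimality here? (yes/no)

Every obj-row coefficient is ≥ 0, so the tableau is optimal.

yes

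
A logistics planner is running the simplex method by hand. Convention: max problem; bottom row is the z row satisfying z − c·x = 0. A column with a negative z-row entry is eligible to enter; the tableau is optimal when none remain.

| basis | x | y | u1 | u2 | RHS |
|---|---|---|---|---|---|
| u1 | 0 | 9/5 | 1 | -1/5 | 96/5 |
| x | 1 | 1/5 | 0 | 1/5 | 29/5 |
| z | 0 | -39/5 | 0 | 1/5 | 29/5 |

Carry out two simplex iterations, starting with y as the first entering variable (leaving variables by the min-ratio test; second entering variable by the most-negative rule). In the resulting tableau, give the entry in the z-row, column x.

Ratio test on column y — row 1: (96/5)/(9/5) = 32/3; row 2: (29/5)/(1/5) = 29. Minimum is 32/3 at row 1 (u1 leaves); pivot element 9/5.
Divide row 1 by 9/5; eliminate column y from the other rows.
Second iteration: most negative z-row entry is -2/3 in column u2, so u2 enters.
Ratio test on column u2 — row 1: entry -1/9 ≤ 0; row 2: (11/3)/(2/9) = 33/2. Minimum is 33/2 at row 2 (x leaves); pivot element 2/9.
Divide row 2 by 2/9; eliminate column u2 from the other rows.
After both pivots, the entry at the z-row, column x is 3.

3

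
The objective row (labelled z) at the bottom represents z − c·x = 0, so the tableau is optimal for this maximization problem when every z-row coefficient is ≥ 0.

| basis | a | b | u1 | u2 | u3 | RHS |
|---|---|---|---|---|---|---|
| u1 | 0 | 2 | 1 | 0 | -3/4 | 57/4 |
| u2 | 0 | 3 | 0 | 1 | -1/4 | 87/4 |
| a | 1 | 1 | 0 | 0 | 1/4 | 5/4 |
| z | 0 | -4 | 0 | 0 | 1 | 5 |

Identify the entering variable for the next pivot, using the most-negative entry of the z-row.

Negative z-row entries: b: -4.
The most negative is -4 in column b, so b enters.

b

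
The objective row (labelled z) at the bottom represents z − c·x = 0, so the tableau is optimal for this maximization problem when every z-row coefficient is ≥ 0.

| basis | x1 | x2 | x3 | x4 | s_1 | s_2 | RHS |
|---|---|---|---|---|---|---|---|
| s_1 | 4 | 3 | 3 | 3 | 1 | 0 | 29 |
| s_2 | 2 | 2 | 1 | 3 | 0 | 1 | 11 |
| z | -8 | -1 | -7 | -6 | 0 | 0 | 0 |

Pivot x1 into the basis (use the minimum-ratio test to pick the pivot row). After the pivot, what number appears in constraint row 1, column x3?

Ratio test on column x1 — row 1: 29/4 = 29/4; row 2: 11/2 = 11/2. Minimum is 11/2 at row 2 (s_2 leaves); pivot element 2.
Divide row 2 by 2; eliminate column x1 from the other rows.
Row 1 update in column x3: 3 − 4·(1/2) = 1.

1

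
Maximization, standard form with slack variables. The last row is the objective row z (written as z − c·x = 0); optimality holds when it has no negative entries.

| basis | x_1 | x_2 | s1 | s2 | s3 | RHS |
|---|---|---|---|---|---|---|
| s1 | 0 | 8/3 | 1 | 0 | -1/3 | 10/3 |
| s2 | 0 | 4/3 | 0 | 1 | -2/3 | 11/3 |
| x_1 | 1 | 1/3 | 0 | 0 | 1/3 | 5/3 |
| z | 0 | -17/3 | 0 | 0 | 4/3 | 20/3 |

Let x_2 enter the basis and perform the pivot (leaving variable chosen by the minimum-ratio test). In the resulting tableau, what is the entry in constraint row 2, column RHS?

Ratio test on column x_2 — row 1: (10/3)/(8/3) = 5/4; row 2: (11/3)/(4/3) = 11/4; row 3: (5/3)/(1/3) = 5. Minimum is 5/4 at row 1 (s1 leaves); pivot element 8/3.
Divide row 1 by 8/3; eliminate column x_2 from the other rows.
Row 2 update in column RHS: 11/3 − (4/3)·(5/4) = 2.

2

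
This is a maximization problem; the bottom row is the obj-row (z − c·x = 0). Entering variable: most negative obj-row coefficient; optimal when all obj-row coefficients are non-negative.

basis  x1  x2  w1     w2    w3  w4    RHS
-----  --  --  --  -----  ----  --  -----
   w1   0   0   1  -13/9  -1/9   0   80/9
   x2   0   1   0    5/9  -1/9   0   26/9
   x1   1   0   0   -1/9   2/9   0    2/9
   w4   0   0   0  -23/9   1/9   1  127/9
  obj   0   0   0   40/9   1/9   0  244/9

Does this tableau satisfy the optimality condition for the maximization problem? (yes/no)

yes

Every obj-row coefficient is ≥ 0, so the tableau is optimal.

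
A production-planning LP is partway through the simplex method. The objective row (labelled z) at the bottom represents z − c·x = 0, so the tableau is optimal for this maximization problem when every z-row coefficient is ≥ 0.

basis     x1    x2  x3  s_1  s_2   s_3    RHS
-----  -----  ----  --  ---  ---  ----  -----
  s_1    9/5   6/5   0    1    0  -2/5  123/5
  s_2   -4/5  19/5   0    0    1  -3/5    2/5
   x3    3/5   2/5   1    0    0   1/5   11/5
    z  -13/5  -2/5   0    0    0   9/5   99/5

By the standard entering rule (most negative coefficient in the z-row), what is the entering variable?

x1

Negative z-row entries: x1: -13/5, x2: -2/5.
The most negative is -13/5 in column x1, so x1 enters.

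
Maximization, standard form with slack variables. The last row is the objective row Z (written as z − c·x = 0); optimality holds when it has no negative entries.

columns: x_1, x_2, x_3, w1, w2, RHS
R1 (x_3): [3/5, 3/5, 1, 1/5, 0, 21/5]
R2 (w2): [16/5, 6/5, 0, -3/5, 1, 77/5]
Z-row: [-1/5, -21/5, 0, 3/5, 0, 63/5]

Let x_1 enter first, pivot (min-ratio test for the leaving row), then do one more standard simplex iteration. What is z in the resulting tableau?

Ratio test on column x_1 — row 1: (21/5)/(3/5) = 7; row 2: (77/5)/(16/5) = 77/16. Minimum is 77/16 at row 2 (w2 leaves); pivot element 16/5.
Pivot on row 2; the Z-row RHS becomes 63/5 − (-1/5)·(77/16) = 217/16.
Next entering variable (most negative Z-row entry -33/8): x_2.
Ratio test on column x_2 — row 1: (21/16)/(3/8) = 7/2; row 2: (77/16)/(3/8) = 77/6. Minimum is 7/2 at row 1 (x_3 leaves); pivot element 3/8.
After the second pivot the Z-row RHS is 217/16 − (-33/8)·(7/2) = 28.

28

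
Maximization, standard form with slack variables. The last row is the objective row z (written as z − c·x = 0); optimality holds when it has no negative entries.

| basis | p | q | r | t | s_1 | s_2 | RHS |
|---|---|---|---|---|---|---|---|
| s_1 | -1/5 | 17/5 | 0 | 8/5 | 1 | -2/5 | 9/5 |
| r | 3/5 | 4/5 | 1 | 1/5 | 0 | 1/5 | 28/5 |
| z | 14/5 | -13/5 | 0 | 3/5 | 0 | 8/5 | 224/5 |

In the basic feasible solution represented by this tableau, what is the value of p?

p is not in the basis, so in the current basic feasible solution p = 0.

0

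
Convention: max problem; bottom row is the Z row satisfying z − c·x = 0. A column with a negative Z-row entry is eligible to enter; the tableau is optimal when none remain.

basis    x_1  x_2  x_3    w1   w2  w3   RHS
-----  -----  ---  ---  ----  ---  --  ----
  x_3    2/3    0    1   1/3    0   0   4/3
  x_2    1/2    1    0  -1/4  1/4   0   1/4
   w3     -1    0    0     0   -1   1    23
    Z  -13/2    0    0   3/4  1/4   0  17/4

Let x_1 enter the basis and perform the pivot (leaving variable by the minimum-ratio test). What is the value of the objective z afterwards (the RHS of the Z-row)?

15/2

Ratio test on column x_1 — row 1: (4/3)/(2/3) = 2; row 2: (1/4)/(1/2) = 1/2; row 3: entry -1 ≤ 0. Minimum is 1/2 at row 2 (x_2 leaves); pivot element 1/2.
Pivot on row 2; the Z-row RHS becomes 17/4 − (-13/2)·(1/2) = 15/2.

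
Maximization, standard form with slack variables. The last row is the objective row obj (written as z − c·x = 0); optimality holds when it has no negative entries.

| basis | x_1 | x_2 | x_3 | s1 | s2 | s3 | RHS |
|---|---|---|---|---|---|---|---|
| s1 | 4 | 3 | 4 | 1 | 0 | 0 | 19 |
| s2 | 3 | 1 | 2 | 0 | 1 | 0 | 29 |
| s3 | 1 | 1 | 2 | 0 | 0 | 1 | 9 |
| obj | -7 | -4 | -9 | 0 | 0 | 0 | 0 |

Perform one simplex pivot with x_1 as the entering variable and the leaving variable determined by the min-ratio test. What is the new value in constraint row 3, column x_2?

1/4

Ratio test on column x_1 — row 1: 19/4 = 19/4; row 2: 29/3 = 29/3; row 3: 9/1 = 9. Minimum is 19/4 at row 1 (s1 leaves); pivot element 4.
Divide row 1 by 4; eliminate column x_1 from the other rows.
Row 3 update in column x_2: 1 − 1·(3/4) = 1/4.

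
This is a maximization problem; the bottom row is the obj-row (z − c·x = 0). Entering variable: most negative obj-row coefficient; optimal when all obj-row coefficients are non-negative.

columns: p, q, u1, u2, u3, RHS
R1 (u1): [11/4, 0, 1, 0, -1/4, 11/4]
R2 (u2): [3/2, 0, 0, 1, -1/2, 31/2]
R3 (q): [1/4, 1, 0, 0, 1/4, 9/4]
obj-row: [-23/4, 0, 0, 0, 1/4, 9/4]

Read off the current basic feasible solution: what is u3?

u3 is not in the basis, so in the current basic feasible solution u3 = 0.

0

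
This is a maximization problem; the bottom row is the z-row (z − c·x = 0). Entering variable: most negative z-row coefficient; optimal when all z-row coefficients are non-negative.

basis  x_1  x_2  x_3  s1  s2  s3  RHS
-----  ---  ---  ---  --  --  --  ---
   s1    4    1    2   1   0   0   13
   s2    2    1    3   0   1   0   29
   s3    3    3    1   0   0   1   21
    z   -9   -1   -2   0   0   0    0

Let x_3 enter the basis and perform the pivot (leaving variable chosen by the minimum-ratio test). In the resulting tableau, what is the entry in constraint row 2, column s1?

Ratio test on column x_3 — row 1: 13/2 = 13/2; row 2: 29/3 = 29/3; row 3: 21/1 = 21. Minimum is 13/2 at row 1 (s1 leaves); pivot element 2.
Divide row 1 by 2; eliminate column x_3 from the other rows.
Row 2 update in column s1: 0 − 3·(1/2) = -3/2.

-3/2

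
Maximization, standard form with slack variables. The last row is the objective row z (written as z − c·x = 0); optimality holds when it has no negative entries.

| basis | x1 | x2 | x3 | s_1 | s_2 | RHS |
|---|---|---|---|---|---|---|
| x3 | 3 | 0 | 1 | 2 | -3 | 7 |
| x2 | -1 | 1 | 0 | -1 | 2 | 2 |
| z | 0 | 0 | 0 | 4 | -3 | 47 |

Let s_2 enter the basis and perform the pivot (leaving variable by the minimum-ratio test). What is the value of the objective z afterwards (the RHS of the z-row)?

Ratio test on column s_2 — row 1: entry -3 ≤ 0; row 2: 2/2 = 1. Minimum is 1 at row 2 (x2 leaves); pivot element 2.
Pivot on row 2; the z-row RHS becomes 47 − (-3)·1 = 50.

50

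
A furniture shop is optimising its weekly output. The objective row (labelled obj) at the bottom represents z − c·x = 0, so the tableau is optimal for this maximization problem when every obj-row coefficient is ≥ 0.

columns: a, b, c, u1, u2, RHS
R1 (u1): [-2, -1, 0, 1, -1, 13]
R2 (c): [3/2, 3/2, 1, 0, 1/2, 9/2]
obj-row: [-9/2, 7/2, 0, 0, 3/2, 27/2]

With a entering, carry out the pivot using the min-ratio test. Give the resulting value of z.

Ratio test on column a — row 1: entry -2 ≤ 0; row 2: (9/2)/(3/2) = 3. Minimum is 3 at row 2 (c leaves); pivot element 3/2.
Pivot on row 2; the obj-row RHS becomes 27/2 − (-9/2)·3 = 27.

27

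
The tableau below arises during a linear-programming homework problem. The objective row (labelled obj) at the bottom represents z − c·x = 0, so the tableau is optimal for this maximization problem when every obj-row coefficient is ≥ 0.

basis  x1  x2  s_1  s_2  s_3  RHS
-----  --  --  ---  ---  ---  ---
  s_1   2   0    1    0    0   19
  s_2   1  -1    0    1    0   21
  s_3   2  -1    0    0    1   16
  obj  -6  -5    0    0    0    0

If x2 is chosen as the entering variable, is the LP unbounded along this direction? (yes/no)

Every constraint-row entry in column x2 is ≤ 0, so increasing x2 is unbounded.

yes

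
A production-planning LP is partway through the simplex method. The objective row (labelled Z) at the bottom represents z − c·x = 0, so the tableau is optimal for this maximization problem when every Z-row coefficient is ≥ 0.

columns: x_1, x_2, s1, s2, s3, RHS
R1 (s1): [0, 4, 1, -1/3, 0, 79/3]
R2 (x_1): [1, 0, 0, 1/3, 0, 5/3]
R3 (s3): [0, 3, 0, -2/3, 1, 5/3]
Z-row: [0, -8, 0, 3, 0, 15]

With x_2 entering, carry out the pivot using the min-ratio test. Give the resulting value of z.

175/9

Ratio test on column x_2 — row 1: (79/3)/4 = 79/12; row 2: entry 0 ≤ 0; row 3: (5/3)/3 = 5/9. Minimum is 5/9 at row 3 (s3 leaves); pivot element 3.
Pivot on row 3; the Z-row RHS becomes 15 − (-8)·(5/9) = 175/9.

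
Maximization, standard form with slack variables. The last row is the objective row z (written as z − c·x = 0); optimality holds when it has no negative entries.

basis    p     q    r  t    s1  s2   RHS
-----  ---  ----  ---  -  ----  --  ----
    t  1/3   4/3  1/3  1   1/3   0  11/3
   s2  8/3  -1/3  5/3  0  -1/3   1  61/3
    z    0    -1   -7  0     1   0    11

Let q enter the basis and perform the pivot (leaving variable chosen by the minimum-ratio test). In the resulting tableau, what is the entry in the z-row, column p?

Ratio test on column q — row 1: (11/3)/(4/3) = 11/4; row 2: entry -1/3 ≤ 0. Minimum is 11/4 at row 1 (t leaves); pivot element 4/3.
Divide row 1 by 4/3; eliminate column q from the other rows.
z-row update in column p: 0 − (-1)·(1/4) = 1/4.

1/4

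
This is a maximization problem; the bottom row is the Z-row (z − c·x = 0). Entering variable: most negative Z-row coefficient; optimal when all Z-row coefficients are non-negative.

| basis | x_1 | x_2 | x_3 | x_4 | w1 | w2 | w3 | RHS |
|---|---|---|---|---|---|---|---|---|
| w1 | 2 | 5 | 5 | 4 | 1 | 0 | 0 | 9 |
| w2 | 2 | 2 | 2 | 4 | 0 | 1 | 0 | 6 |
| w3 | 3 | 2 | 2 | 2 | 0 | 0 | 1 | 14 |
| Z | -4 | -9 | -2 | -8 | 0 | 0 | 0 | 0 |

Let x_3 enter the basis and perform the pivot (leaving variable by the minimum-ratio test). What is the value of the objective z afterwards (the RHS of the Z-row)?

18/5

Ratio test on column x_3 — row 1: 9/5 = 9/5; row 2: 6/2 = 3; row 3: 14/2 = 7. Minimum is 9/5 at row 1 (w1 leaves); pivot element 5.
Pivot on row 1; the Z-row RHS becomes 0 − (-2)·(9/5) = 18/5.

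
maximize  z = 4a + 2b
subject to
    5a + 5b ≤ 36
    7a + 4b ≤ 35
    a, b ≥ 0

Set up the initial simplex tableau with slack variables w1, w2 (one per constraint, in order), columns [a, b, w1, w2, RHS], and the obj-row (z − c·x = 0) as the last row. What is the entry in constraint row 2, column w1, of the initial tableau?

Slack w1 belongs to constraint 1; its column is the unit vector e_1, so the entry in row 2 is 0.

0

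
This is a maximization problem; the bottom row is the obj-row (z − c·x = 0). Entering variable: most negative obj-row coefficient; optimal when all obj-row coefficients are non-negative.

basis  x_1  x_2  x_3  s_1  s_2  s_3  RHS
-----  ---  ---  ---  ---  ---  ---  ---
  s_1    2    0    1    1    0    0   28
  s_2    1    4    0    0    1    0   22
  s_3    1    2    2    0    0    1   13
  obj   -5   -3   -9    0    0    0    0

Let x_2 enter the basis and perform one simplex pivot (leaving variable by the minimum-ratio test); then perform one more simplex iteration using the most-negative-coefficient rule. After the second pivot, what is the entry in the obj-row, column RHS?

Ratio test on column x_2 — row 1: entry 0 ≤ 0; row 2: 22/4 = 11/2; row 3: 13/2 = 13/2. Minimum is 11/2 at row 2 (s_2 leaves); pivot element 4.
Divide row 2 by 4; eliminate column x_2 from the other rows.
Second iteration: most negative obj-row entry is -9 in column x_3, so x_3 enters.
Ratio test on column x_3 — row 1: 28/1 = 28; row 2: entry 0 ≤ 0; row 3: 2/2 = 1. Minimum is 1 at row 3 (s_3 leaves); pivot element 2.
Divide row 3 by 2; eliminate column x_3 from the other rows.
After both pivots, the entry at the obj-row, column RHS is 51/2.

51/2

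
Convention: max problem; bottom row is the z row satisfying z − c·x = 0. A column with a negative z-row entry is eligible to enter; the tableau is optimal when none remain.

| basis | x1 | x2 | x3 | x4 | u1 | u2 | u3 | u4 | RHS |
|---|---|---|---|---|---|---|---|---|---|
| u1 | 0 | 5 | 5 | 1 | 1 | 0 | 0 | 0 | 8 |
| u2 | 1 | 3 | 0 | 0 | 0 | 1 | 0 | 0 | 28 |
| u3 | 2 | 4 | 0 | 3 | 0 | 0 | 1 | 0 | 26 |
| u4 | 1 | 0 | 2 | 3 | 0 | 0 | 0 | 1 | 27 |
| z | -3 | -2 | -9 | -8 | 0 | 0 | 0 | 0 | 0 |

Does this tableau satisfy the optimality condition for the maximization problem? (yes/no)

The z-row has a negative entry -9 in column x3, so it is not optimal.

no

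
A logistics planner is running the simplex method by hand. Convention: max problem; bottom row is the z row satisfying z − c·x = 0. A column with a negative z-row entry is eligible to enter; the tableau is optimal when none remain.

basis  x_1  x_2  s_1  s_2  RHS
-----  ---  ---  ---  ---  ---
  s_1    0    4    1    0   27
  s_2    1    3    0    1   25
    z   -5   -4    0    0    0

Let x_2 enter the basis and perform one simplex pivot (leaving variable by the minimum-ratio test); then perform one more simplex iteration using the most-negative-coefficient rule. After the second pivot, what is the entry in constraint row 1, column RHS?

Ratio test on column x_2 — row 1: 27/4 = 27/4; row 2: 25/3 = 25/3. Minimum is 27/4 at row 1 (s_1 leaves); pivot element 4.
Divide row 1 by 4; eliminate column x_2 from the other rows.
Second iteration: most negative z-row entry is -5 in column x_1, so x_1 enters.
Ratio test on column x_1 — row 1: entry 0 ≤ 0; row 2: (19/4)/1 = 19/4. Minimum is 19/4 at row 2 (s_2 leaves); pivot element 1.
Divide row 2 by 1; eliminate column x_1 from the other rows.
After both pivots, the entry at constraint row 1, column RHS is 27/4.

27/4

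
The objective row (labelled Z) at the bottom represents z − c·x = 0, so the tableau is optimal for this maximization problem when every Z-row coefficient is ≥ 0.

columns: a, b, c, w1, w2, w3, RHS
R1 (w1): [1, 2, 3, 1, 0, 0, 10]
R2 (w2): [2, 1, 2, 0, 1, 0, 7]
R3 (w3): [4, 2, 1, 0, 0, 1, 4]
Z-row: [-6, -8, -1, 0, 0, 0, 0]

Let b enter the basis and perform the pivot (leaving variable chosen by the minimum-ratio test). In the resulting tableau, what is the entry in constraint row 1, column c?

Ratio test on column b — row 1: 10/2 = 5; row 2: 7/1 = 7; row 3: 4/2 = 2. Minimum is 2 at row 3 (w3 leaves); pivot element 2.
Divide row 3 by 2; eliminate column b from the other rows.
Row 1 update in column c: 3 − 2·(1/2) = 2.

2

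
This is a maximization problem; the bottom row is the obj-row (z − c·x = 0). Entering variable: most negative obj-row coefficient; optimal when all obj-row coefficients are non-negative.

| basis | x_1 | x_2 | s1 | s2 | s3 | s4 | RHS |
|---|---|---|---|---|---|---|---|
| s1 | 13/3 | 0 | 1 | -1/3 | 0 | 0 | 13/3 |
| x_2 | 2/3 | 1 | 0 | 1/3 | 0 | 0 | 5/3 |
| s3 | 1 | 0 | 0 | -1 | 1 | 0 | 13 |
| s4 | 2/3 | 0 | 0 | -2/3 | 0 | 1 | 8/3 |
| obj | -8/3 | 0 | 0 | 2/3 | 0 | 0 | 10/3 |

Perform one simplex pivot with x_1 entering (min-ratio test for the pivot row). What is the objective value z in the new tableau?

Ratio test on column x_1 — row 1: (13/3)/(13/3) = 1; row 2: (5/3)/(2/3) = 5/2; row 3: 13/1 = 13; row 4: (8/3)/(2/3) = 4. Minimum is 1 at row 1 (s1 leaves); pivot element 13/3.
Pivot on row 1; the obj-row RHS becomes 10/3 − (-8/3)·1 = 6.

6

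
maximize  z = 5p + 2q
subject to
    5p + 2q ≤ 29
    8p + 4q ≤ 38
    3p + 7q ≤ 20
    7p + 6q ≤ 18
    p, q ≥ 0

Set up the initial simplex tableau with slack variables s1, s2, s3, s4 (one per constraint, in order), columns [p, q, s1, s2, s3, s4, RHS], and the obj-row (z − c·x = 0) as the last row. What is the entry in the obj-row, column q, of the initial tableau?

The obj-row carries the negated objective coefficients: the q entry is -2.

-2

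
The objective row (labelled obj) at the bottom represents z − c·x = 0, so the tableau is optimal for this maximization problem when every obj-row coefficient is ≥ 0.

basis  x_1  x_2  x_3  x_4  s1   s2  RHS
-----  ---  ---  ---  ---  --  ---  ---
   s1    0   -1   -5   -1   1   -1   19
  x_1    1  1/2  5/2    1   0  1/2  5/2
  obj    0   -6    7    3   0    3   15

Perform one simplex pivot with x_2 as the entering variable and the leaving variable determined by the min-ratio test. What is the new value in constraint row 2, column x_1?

Ratio test on column x_2 — row 1: entry -1 ≤ 0; row 2: (5/2)/(1/2) = 5. Minimum is 5 at row 2 (x_1 leaves); pivot element 1/2.
Divide row 2 by 1/2; eliminate column x_2 from the other rows.
In the new row 2, the x_1 entry is the old entry divided by the pivot: 1/(1/2) = 2.

2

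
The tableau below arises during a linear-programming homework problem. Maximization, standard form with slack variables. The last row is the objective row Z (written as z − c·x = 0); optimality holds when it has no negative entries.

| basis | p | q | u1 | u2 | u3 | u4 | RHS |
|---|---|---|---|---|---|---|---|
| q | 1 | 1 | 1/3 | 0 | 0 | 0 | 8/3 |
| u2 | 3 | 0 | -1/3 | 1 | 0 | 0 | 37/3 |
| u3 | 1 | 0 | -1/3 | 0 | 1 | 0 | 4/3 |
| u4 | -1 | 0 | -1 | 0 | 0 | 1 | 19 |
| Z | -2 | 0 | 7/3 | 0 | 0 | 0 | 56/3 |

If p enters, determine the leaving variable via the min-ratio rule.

u3

Column p entries and ratios — q: (8/3)/1 = 8/3; u2: (37/3)/3 = 37/9; u3: (4/3)/1 = 4/3; u4: -1 ≤ 0, skip.
Smallest ratio is 4/3 in the row of u3, so u3 leaves.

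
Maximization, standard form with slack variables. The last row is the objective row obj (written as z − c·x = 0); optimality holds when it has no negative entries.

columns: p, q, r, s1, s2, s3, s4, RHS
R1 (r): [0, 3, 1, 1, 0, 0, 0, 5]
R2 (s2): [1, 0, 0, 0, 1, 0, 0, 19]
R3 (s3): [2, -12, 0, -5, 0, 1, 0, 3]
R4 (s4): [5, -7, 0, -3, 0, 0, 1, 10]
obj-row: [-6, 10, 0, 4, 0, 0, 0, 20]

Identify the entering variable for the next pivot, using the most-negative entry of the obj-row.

p

Negative obj-row entries: p: -6.
The most negative is -6 in column p, so p enters.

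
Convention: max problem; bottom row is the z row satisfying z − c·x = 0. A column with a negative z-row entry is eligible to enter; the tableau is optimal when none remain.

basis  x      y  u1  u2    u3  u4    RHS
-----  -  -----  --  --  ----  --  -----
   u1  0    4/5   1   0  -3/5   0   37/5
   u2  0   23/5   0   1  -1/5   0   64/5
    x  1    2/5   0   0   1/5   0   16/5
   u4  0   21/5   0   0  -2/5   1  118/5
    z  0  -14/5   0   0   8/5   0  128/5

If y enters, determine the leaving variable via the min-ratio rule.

Column y entries and ratios — u1: (37/5)/(4/5) = 37/4; u2: (64/5)/(23/5) = 64/23; x: (16/5)/(2/5) = 8; u4: (118/5)/(21/5) = 118/21.
Smallest ratio is 64/23 in the row of u2, so u2 leaves.

u2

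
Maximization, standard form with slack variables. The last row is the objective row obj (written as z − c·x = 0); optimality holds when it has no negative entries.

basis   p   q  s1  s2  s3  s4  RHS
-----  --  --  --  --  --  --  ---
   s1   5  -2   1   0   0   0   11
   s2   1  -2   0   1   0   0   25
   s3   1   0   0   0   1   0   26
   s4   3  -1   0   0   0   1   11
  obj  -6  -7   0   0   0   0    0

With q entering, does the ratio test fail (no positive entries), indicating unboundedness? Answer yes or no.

Every constraint-row entry in column q is ≤ 0, so increasing q is unbounded.

yes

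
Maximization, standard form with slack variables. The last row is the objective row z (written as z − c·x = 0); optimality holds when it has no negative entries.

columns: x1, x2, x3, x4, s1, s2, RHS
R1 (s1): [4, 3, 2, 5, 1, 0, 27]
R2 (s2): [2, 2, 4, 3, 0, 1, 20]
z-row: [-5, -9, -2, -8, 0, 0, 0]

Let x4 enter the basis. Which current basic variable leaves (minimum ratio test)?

Column x4 entries and ratios — s1: 27/5 = 27/5; s2: 20/3 = 20/3.
Smallest ratio is 27/5 in the row of s1, so s1 leaves.

s1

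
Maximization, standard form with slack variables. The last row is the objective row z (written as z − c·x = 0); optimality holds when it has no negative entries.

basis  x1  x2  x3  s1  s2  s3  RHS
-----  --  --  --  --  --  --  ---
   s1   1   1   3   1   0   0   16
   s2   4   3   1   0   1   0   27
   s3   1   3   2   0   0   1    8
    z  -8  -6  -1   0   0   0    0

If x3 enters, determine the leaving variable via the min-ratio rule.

Column x3 entries and ratios — s1: 16/3 = 16/3; s2: 27/1 = 27; s3: 8/2 = 4.
Smallest ratio is 4 in the row of s3, so s3 leaves.

s3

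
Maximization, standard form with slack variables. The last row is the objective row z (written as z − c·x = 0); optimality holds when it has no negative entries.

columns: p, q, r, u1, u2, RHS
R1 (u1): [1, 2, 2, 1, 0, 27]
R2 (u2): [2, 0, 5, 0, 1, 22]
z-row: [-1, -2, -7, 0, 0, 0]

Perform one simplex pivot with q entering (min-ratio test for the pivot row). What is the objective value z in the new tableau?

Ratio test on column q — row 1: 27/2 = 27/2; row 2: entry 0 ≤ 0. Minimum is 27/2 at row 1 (u1 leaves); pivot element 2.
Pivot on row 1; the z-row RHS becomes 0 − (-2)·(27/2) = 27.

27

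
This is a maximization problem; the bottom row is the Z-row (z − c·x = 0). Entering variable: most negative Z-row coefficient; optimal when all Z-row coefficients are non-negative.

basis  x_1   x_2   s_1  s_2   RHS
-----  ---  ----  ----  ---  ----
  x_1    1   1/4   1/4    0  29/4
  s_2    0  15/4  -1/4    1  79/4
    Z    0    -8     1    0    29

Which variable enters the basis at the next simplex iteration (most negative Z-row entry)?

Negative Z-row entries: x_2: -8.
The most negative is -8 in column x_2, so x_2 enters.

x_2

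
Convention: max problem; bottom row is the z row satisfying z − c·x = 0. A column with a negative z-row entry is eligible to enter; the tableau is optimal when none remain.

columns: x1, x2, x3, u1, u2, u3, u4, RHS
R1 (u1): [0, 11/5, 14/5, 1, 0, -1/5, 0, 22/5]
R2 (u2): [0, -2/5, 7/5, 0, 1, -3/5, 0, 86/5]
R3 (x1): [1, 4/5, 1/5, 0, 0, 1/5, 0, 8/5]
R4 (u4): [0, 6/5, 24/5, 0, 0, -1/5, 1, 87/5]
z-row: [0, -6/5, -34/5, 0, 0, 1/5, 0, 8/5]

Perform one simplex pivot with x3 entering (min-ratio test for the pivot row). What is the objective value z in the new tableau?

86/7

Ratio test on column x3 — row 1: (22/5)/(14/5) = 11/7; row 2: (86/5)/(7/5) = 86/7; row 3: (8/5)/(1/5) = 8; row 4: (87/5)/(24/5) = 29/8. Minimum is 11/7 at row 1 (u1 leaves); pivot element 14/5.
Pivot on row 1; the z-row RHS becomes 8/5 − (-34/5)·(11/7) = 86/7.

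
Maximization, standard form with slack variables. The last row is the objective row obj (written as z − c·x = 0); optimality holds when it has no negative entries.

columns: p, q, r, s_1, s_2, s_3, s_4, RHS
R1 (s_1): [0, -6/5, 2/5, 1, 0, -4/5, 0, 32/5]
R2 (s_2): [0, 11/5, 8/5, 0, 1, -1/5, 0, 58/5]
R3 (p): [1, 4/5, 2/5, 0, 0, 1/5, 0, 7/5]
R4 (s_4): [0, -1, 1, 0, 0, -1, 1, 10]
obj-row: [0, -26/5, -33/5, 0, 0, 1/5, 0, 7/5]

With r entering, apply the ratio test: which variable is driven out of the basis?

p

Column r entries and ratios — s_1: (32/5)/(2/5) = 16; s_2: (58/5)/(8/5) = 29/4; p: (7/5)/(2/5) = 7/2; s_4: 10/1 = 10.
Smallest ratio is 7/2 in the row of p, so p leaves.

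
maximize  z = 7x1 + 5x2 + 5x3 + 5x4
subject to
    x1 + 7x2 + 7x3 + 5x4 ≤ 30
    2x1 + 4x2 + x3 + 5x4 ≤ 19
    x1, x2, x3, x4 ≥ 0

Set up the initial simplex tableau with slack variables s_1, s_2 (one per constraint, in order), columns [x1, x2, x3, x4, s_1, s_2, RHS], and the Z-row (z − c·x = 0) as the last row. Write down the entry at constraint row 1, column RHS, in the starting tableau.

The RHS of constraint 1 is b_1 = 30.

30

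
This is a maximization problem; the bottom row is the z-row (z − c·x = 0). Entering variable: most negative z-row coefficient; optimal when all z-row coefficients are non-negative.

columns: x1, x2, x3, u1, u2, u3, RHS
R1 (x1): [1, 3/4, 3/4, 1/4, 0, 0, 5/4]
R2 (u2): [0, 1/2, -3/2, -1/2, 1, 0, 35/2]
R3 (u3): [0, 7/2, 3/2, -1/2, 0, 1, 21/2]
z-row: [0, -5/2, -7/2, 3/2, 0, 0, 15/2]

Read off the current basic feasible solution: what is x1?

x1 is basic (row 1); its value is the RHS of that row, 5/4.

5/4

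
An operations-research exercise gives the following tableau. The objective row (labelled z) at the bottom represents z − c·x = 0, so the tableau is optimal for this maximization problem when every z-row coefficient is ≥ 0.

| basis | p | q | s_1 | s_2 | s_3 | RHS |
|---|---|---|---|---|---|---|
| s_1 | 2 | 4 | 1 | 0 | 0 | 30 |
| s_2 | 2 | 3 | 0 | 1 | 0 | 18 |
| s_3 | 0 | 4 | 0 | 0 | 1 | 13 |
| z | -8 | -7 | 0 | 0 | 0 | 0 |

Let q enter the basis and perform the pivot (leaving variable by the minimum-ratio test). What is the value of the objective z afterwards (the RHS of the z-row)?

91/4

Ratio test on column q — row 1: 30/4 = 15/2; row 2: 18/3 = 6; row 3: 13/4 = 13/4. Minimum is 13/4 at row 3 (s_3 leaves); pivot element 4.
Pivot on row 3; the z-row RHS becomes 0 − (-7)·(13/4) = 91/4.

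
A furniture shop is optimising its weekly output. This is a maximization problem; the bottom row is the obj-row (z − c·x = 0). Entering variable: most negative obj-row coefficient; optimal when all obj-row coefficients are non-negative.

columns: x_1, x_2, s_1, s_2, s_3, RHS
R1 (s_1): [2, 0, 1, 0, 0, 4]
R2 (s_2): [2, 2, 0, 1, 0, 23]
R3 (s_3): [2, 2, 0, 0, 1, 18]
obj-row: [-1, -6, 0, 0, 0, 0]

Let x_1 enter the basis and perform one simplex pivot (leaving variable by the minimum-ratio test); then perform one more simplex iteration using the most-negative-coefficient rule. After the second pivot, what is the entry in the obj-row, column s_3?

3

Ratio test on column x_1 — row 1: 4/2 = 2; row 2: 23/2 = 23/2; row 3: 18/2 = 9. Minimum is 2 at row 1 (s_1 leaves); pivot element 2.
Divide row 1 by 2; eliminate column x_1 from the other rows.
Second iteration: most negative obj-row entry is -6 in column x_2, so x_2 enters.
Ratio test on column x_2 — row 1: entry 0 ≤ 0; row 2: 19/2 = 19/2; row 3: 14/2 = 7. Minimum is 7 at row 3 (s_3 leaves); pivot element 2.
Divide row 3 by 2; eliminate column x_2 from the other rows.
After both pivots, the entry at the obj-row, column s_3 is 3.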